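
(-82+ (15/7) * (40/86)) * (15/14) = -182865/2107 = -86.79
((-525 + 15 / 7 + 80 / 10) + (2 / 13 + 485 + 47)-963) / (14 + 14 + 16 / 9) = -774531 / 24388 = -31.76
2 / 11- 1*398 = -4376 / 11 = -397.82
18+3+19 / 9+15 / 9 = 223 / 9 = 24.78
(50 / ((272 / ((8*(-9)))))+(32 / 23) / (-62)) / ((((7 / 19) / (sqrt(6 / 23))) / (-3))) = 9159729*sqrt(138) / 1951481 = 55.14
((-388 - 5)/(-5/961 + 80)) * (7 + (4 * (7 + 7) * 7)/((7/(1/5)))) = -11456081/128125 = -89.41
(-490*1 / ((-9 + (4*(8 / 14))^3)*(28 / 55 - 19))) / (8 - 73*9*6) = -660275 / 288348993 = -0.00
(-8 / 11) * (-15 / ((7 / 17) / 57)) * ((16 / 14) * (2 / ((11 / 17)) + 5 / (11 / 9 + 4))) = 278141760 / 39809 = 6986.91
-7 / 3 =-2.33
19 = 19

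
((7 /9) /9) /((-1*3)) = -7 /243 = -0.03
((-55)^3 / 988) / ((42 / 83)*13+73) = -2761825 / 1305148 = -2.12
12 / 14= 6 / 7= 0.86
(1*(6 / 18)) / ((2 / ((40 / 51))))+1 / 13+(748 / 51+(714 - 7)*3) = 4248254 / 1989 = 2135.87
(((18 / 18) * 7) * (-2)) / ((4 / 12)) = -42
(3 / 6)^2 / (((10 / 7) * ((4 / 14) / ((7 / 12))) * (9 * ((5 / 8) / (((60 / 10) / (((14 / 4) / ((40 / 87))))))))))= 0.05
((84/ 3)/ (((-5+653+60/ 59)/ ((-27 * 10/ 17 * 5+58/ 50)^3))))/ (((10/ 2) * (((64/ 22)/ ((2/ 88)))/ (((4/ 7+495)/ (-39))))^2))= -3730884312447815695501/ 91565950245120000000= -40.75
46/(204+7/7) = 46/205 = 0.22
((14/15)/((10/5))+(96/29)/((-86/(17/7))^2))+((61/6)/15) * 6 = 178769212/39411435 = 4.54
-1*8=-8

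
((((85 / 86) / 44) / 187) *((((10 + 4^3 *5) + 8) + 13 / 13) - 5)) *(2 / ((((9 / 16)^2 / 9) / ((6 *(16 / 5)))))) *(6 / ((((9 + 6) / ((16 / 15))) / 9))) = 21889024 / 130075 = 168.28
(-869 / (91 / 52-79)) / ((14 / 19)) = 33022 / 2163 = 15.27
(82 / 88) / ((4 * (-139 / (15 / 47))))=-615 / 1149808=-0.00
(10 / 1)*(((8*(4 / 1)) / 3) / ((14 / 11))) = 1760 / 21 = 83.81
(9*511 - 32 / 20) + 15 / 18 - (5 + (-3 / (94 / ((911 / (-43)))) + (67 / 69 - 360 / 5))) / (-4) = 8519209243 / 1859320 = 4581.90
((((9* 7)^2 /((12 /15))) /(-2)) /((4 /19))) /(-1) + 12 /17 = 6410319 /544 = 11783.67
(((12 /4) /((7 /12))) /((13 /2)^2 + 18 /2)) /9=16 /1435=0.01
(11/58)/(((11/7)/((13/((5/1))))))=0.31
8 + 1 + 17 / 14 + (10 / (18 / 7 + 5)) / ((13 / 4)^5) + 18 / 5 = 19034155143 / 1377497030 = 13.82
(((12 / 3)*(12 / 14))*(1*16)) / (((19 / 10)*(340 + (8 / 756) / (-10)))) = 518400 / 6104681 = 0.08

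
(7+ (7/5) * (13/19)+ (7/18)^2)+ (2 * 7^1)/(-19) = 226919/30780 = 7.37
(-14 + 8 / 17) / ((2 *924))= -115 / 15708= -0.01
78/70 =39/35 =1.11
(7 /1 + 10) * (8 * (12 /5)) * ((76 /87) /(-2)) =-20672 /145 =-142.57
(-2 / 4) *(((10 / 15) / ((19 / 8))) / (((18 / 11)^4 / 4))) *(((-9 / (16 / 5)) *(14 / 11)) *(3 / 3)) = 46585 / 166212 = 0.28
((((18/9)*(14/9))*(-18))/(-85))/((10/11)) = 308/425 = 0.72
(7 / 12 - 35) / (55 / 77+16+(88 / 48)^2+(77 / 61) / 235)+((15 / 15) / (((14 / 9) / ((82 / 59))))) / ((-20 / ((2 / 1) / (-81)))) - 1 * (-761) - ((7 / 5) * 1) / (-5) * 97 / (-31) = 316962206344872961 / 417929302668150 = 758.41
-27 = -27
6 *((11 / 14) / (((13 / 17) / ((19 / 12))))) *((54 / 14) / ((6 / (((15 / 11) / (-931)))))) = -2295 / 249704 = -0.01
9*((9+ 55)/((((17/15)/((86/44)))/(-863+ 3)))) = -159753600/187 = -854297.33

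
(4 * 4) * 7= 112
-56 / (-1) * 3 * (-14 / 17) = -138.35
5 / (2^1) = 5 / 2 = 2.50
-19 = -19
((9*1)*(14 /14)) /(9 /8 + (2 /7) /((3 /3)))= 504 /79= 6.38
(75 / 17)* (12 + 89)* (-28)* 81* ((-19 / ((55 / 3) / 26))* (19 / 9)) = 10750161240 / 187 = 57487493.26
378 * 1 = 378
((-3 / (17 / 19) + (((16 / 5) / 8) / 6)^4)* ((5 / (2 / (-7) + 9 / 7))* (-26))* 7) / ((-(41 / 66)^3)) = -5592123625088 / 439371375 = -12727.56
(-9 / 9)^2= 1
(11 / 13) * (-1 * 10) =-110 / 13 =-8.46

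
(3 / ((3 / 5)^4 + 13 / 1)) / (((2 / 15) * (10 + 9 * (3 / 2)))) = 0.07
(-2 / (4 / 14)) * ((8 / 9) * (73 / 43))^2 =-2387392 / 149769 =-15.94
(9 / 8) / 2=9 / 16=0.56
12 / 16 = 3 / 4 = 0.75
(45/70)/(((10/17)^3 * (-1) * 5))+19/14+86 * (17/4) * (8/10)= 20518783/70000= 293.13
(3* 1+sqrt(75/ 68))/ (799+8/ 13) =13* sqrt(51)/ 70686+13/ 3465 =0.01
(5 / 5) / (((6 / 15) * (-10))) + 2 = 1.75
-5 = -5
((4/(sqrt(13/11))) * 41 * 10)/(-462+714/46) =-37720 * sqrt(143)/133497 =-3.38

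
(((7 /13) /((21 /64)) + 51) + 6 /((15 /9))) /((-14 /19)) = -76.33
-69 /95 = -0.73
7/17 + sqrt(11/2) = 7/17 + sqrt(22)/2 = 2.76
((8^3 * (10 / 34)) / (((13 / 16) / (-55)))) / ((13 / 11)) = -24780800 / 2873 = -8625.41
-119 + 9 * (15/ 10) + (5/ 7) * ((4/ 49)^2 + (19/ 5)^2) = -15997063/ 168070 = -95.18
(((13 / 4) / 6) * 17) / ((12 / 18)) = 221 / 16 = 13.81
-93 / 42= -31 / 14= -2.21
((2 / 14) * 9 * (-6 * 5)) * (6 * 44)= -10182.86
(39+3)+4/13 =550/13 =42.31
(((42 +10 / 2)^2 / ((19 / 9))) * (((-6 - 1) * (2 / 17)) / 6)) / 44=-46389 / 14212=-3.26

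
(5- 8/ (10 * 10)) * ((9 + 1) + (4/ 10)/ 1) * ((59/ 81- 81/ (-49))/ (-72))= -2518958/ 1488375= -1.69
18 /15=6 /5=1.20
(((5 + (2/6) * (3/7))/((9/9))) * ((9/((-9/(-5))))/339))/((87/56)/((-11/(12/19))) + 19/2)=3135/388946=0.01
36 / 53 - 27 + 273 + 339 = 31041 / 53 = 585.68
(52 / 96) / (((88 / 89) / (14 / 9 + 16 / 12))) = 15041 / 9504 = 1.58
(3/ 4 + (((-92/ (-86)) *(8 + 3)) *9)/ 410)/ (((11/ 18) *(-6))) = -106659/ 387860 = -0.27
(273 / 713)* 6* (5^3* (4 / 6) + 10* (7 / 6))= 155610 / 713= 218.25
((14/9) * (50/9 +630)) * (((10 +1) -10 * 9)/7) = -903760/81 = -11157.53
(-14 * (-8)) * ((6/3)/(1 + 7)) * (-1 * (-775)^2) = -16817500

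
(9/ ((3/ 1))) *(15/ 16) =45/ 16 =2.81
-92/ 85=-1.08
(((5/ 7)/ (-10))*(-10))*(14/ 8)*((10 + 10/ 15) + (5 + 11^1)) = 100/ 3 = 33.33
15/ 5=3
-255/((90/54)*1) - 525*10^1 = -5403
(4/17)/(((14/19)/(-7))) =-38/17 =-2.24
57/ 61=0.93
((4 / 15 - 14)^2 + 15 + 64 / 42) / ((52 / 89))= 28753853 / 81900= 351.08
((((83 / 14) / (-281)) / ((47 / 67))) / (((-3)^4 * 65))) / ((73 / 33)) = -61171 / 23688207270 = -0.00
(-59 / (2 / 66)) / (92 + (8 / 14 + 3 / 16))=-72688 / 3463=-20.99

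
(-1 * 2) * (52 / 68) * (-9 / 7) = 234 / 119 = 1.97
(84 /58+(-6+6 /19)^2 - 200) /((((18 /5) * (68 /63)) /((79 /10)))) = -481215623 /1423784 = -337.98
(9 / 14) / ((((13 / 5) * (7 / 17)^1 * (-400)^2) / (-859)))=-131427 / 40768000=-0.00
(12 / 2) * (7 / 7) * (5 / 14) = 15 / 7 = 2.14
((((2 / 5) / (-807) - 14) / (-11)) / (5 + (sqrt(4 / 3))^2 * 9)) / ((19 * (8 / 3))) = 14123 / 9557570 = 0.00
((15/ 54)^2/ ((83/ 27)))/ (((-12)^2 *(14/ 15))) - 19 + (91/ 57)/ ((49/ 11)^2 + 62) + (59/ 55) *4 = -14.69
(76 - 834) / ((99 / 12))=-91.88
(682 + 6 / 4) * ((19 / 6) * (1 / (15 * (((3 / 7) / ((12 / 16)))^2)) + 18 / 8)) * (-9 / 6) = -15298097 / 1920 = -7967.76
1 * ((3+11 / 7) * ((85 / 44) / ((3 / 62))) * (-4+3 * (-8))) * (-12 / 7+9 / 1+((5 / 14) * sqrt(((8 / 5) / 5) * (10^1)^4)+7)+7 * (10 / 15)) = -16864000 * sqrt(2) / 231 - 67118720 / 693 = -200096.12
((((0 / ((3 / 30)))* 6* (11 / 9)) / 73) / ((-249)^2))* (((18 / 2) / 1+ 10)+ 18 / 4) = 0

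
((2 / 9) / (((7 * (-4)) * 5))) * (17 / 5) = -17 / 3150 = -0.01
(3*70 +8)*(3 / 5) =654 / 5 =130.80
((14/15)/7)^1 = 2/15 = 0.13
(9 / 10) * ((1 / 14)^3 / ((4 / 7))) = 9 / 15680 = 0.00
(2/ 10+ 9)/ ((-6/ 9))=-69/ 5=-13.80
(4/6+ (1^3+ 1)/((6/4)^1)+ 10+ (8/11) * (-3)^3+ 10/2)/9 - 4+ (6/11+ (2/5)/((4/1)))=-3611/990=-3.65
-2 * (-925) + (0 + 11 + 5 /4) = 7449 /4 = 1862.25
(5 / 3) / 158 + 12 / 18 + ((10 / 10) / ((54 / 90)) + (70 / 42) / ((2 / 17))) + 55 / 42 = 19709 / 1106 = 17.82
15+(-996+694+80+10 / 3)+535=994 / 3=331.33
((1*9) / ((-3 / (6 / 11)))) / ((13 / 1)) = -18 / 143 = -0.13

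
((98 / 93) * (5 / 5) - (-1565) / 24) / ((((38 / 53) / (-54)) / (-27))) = 634921821 / 4712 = 134745.72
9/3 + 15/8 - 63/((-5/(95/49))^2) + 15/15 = -9871/2744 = -3.60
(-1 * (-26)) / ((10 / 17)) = 221 / 5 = 44.20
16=16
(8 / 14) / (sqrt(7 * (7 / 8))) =8 * sqrt(2) / 49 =0.23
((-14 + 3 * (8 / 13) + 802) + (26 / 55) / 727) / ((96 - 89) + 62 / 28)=5747928452 / 67054845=85.72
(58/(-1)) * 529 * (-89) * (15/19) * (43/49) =1761300210/931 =1891836.96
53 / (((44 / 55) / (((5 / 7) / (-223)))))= -1325 / 6244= -0.21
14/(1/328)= 4592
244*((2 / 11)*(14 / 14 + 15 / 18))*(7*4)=6832 / 3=2277.33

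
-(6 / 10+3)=-18 / 5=-3.60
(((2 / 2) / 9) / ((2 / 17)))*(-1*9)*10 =-85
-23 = -23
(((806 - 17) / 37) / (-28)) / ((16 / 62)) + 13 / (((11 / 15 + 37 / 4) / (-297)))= -389.70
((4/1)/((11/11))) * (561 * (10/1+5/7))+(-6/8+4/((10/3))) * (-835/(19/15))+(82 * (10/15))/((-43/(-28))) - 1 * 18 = 23763.81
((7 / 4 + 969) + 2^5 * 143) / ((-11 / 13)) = -6555.25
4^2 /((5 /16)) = 256 /5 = 51.20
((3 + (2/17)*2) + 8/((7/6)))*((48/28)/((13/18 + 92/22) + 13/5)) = 14267880/6188357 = 2.31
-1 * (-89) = 89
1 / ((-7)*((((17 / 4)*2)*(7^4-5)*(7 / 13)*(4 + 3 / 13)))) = -0.00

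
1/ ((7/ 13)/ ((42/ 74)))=39/ 37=1.05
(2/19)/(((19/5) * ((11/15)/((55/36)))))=125/2166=0.06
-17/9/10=-17/90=-0.19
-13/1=-13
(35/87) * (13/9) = 455/783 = 0.58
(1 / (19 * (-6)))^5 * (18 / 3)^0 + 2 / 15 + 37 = 3574853074651 / 96270729120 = 37.13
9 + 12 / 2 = 15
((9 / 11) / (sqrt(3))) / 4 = 3 *sqrt(3) / 44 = 0.12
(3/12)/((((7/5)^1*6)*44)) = 5/7392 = 0.00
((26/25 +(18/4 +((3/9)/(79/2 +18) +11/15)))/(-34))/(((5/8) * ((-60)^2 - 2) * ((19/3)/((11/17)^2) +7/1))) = -2621223/706222636000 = -0.00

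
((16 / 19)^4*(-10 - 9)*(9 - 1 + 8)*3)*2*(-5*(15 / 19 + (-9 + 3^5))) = 140330926080 / 130321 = 1076809.77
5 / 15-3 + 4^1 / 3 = -4 / 3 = -1.33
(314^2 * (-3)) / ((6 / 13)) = -640874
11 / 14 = 0.79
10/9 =1.11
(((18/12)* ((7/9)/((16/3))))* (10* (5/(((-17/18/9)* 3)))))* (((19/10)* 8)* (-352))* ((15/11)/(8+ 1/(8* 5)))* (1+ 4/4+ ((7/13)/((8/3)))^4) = 105111349882875/1662478688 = 63225.68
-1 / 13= -0.08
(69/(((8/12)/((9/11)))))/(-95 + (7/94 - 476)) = -9729/65593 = -0.15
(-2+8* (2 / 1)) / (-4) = -3.50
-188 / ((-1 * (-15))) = -188 / 15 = -12.53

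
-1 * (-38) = 38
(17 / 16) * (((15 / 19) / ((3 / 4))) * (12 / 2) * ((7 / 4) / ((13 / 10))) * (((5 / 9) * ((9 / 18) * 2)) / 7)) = 0.72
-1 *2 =-2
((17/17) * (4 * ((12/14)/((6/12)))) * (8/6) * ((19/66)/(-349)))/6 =-304/241857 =-0.00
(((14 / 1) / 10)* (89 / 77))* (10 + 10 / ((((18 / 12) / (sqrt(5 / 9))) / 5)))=178 / 11 + 1780* sqrt(5) / 99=56.39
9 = 9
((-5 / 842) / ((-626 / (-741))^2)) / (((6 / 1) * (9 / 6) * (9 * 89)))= -0.00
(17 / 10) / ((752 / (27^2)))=12393 / 7520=1.65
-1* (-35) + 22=57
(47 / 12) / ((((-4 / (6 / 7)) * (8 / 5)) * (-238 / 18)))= 2115 / 53312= 0.04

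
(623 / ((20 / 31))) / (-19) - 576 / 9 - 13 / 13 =-115.82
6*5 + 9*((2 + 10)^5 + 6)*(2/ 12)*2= 746544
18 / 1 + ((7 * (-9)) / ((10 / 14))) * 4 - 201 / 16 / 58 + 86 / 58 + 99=-1088237 / 4640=-234.53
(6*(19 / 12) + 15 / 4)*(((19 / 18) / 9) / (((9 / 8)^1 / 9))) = 1007 / 81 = 12.43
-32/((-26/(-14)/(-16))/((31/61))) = 111104/793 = 140.11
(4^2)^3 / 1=4096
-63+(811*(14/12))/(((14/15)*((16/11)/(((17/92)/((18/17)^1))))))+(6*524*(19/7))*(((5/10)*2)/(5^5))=142259094599/2318400000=61.36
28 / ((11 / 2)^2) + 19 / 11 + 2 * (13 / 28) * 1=6067 / 1694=3.58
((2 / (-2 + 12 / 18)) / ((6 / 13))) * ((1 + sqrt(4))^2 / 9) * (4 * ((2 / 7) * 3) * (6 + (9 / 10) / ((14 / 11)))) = -36621 / 490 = -74.74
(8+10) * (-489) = -8802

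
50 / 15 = 10 / 3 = 3.33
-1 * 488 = -488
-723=-723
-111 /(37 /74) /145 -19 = -2977 /145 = -20.53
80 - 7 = 73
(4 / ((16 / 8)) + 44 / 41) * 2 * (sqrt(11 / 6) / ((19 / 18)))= 756 * sqrt(66) / 779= 7.88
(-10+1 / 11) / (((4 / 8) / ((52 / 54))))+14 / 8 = -20593 / 1188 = -17.33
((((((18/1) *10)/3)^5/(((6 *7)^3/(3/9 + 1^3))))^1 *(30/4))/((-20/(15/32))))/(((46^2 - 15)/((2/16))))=-0.15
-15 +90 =75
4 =4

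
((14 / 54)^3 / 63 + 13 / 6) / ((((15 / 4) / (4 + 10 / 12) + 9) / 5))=1.11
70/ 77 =10/ 11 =0.91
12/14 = 6/7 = 0.86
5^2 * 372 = 9300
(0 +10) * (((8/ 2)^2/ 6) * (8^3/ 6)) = 2275.56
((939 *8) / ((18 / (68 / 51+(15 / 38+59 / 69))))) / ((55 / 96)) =135676736 / 72105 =1881.66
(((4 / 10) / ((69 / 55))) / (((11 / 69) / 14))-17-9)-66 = -64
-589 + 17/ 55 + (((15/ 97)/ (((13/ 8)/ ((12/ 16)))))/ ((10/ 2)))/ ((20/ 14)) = -8165593/ 13871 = -588.68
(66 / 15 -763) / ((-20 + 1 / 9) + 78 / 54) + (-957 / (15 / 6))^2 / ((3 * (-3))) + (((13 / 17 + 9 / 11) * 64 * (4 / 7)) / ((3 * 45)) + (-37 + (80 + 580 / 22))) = -2371832693387 / 146673450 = -16170.84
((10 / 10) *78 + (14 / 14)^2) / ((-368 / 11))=-869 / 368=-2.36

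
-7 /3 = -2.33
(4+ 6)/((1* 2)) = 5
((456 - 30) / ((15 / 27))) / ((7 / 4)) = 15336 / 35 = 438.17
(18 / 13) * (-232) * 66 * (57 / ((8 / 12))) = -23565168 / 13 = -1812705.23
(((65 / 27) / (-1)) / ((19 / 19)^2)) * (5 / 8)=-1.50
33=33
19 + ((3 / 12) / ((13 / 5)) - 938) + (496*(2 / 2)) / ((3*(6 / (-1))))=-442943 / 468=-946.46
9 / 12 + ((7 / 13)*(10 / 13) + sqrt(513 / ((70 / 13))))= 787 / 676 + 3*sqrt(51870) / 70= 10.92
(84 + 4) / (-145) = -88 / 145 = -0.61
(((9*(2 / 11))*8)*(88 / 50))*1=576 / 25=23.04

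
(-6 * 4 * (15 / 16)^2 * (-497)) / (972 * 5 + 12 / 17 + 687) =30175 / 15968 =1.89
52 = 52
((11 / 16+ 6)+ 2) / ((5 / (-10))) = -17.38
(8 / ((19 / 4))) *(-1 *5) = -160 / 19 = -8.42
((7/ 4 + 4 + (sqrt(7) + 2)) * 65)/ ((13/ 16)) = 80 * sqrt(7) + 620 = 831.66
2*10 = 20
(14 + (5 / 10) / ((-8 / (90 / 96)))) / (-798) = -3569 / 204288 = -0.02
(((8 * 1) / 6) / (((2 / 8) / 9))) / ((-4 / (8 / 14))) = -6.86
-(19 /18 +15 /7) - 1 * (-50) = 5897 /126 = 46.80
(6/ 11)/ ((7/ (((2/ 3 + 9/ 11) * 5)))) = 70/ 121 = 0.58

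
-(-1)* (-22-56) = -78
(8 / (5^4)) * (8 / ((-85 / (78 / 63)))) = -1664 / 1115625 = -0.00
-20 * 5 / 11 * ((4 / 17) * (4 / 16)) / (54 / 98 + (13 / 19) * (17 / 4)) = -372400 / 2408747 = -0.15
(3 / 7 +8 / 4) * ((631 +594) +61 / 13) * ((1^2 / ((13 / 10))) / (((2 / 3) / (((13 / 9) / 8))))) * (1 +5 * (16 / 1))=18343935 / 364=50395.43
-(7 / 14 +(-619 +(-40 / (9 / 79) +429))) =9731 / 18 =540.61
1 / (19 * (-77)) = -1 / 1463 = -0.00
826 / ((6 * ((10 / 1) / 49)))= 20237 / 30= 674.57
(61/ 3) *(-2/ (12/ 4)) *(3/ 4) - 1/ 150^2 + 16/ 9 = -62917/ 7500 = -8.39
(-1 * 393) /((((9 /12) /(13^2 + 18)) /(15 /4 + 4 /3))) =-1494317 /3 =-498105.67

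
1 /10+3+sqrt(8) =2* sqrt(2)+31 /10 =5.93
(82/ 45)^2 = 6724/ 2025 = 3.32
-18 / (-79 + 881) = -9 / 401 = -0.02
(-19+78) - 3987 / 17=-2984 / 17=-175.53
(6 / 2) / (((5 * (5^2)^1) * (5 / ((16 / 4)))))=12 / 625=0.02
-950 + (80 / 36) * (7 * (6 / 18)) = -25510 / 27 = -944.81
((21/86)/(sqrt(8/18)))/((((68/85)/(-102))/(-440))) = 883575/43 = 20548.26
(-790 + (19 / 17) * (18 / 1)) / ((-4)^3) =409 / 34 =12.03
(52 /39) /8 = 1 /6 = 0.17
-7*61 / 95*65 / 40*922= -2559011 / 380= -6734.24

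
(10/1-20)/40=-1/4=-0.25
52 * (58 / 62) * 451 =680108 / 31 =21938.97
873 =873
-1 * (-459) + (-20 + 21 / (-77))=4826 / 11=438.73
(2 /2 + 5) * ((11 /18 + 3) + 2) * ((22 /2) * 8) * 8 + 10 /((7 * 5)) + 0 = 23701.62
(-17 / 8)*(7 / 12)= -119 / 96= -1.24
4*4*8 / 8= 16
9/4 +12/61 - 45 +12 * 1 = -7455/244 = -30.55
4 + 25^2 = 629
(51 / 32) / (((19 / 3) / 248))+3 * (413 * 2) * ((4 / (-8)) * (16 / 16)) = -89421 / 76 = -1176.59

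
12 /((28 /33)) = 99 /7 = 14.14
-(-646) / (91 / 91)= 646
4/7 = 0.57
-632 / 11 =-57.45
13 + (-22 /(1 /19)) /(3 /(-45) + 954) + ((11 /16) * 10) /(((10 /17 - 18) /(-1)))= 439019811 /33883712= 12.96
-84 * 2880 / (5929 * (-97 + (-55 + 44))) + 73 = 62151 / 847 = 73.38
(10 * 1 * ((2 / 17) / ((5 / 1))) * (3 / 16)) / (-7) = -3 / 476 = -0.01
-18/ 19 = -0.95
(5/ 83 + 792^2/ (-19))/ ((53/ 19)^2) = -4242.79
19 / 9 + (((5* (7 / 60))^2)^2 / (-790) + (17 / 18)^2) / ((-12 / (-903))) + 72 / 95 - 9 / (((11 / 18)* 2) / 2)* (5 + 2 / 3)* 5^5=-79346780002225 / 304330752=-260725.48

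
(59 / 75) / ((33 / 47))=2773 / 2475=1.12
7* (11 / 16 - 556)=-62195 / 16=-3887.19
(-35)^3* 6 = -257250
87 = 87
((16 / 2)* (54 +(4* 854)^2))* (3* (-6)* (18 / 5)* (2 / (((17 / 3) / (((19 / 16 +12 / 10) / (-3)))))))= 144426240648 / 85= 1699132242.92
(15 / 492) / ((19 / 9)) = 45 / 3116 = 0.01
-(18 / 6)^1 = -3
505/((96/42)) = 3535/16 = 220.94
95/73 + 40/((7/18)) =53225/511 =104.16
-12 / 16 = -3 / 4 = -0.75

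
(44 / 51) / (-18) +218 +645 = 396095 / 459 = 862.95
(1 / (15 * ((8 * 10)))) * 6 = 1 / 200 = 0.00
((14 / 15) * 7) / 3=98 / 45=2.18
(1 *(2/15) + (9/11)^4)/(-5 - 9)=-127697/3074610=-0.04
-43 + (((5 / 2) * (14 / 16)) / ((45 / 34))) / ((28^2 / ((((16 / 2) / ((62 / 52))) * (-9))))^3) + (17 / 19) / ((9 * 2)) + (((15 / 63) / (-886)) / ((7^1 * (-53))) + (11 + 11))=-336935448274481881 / 16082033956778664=-20.95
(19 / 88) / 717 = 19 / 63096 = 0.00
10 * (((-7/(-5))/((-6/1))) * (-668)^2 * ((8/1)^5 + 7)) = -34124980400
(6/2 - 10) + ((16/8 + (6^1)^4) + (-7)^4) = 3692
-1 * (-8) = 8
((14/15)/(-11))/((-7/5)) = 2/33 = 0.06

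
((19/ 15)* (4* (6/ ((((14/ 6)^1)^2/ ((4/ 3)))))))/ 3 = 608/ 245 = 2.48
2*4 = 8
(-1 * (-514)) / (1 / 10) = 5140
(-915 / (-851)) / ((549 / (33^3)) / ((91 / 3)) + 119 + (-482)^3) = -110825715 / 11542228323152668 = -0.00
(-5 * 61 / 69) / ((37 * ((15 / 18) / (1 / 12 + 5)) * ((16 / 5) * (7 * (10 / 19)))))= -70699 / 1143744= -0.06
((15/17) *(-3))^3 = -18.55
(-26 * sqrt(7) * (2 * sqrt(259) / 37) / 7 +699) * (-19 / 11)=-13281 / 11 +988 * sqrt(37) / 407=-1192.60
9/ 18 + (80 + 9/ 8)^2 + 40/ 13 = 5478589/ 832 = 6584.84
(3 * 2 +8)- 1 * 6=8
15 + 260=275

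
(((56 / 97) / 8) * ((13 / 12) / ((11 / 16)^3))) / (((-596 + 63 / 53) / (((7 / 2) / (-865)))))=0.00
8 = 8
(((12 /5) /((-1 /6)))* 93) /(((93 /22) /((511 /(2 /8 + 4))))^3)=-727445905657856 /23606965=-30814884.75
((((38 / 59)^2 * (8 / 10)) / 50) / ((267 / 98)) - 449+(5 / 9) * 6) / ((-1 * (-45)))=-51776546101 / 5228026875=-9.90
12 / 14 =6 / 7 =0.86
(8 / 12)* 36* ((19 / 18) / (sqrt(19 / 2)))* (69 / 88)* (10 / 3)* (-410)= -47150* sqrt(38) / 33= -8807.64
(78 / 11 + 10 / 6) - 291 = -9314 / 33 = -282.24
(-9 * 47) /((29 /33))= -13959 /29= -481.34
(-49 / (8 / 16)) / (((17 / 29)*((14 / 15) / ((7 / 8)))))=-21315 / 136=-156.73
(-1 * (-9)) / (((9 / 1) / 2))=2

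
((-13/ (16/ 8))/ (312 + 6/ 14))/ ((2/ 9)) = -91/ 972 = -0.09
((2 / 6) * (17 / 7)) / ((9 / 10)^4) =170000 / 137781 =1.23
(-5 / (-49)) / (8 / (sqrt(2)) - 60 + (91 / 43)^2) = -949082455 / 511043963801 - 68376020 *sqrt(2) / 511043963801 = -0.00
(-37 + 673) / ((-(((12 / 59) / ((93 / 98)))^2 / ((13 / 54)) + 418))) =-13829226294 / 9093168725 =-1.52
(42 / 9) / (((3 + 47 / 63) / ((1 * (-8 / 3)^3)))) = -12544 / 531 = -23.62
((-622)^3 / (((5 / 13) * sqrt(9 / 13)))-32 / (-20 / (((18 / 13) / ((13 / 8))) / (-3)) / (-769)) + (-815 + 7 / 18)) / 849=-3128344024 * sqrt(13) / 12735-7074907 / 12913290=-885701.75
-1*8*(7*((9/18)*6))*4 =-672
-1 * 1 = -1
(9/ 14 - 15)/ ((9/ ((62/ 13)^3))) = -7983988/ 46137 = -173.05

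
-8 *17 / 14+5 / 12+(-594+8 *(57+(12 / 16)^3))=-24179 / 168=-143.92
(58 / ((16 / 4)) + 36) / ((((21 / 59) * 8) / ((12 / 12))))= 5959 / 336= 17.74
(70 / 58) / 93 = 35 / 2697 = 0.01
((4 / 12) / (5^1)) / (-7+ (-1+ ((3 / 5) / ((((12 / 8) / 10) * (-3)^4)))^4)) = -14348907 / 1721867560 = -0.01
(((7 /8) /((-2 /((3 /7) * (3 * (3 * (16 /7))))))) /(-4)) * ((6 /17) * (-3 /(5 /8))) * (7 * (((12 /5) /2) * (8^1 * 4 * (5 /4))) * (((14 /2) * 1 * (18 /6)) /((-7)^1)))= 139968 /85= 1646.68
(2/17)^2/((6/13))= 26/867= 0.03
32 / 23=1.39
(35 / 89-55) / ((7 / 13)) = -63180 / 623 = -101.41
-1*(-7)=7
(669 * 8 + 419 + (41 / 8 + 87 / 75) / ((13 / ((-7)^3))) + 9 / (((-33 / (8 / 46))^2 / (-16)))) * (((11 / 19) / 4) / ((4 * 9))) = 932831231441 / 41394038400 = 22.54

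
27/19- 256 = -4837/19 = -254.58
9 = 9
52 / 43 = 1.21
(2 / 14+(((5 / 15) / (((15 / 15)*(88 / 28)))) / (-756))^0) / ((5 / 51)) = 408 / 35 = 11.66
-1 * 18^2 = -324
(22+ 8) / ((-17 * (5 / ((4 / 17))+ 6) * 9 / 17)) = -40 / 327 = -0.12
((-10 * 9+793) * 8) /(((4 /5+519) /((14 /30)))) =39368 /7797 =5.05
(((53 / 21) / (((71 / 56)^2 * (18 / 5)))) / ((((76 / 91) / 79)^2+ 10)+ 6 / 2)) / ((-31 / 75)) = -76695673964000 / 944941567611411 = -0.08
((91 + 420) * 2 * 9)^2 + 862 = 84604066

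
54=54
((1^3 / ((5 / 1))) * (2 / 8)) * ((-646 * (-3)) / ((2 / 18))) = 872.10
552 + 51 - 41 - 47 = 515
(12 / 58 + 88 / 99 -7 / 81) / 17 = 2371 / 39933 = 0.06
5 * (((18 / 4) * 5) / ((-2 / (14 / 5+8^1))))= -1215 / 2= -607.50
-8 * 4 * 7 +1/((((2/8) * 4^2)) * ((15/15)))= -895/4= -223.75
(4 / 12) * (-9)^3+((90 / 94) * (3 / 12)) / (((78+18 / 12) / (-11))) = -1210791 / 4982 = -243.03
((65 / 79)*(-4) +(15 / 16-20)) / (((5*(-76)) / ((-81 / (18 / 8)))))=-2.12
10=10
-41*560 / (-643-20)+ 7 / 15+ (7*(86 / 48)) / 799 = 14588679 / 415480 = 35.11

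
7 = 7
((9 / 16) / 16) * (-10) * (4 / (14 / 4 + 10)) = -0.10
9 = 9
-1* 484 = -484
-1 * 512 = -512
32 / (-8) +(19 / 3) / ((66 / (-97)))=-13.31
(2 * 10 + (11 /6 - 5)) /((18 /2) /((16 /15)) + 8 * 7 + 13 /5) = 0.25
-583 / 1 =-583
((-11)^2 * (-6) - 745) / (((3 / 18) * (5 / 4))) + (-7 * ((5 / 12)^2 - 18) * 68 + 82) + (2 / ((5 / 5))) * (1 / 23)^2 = 143455109 / 95220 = 1506.56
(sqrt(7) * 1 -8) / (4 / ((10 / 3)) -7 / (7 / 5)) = 40 / 19 -5 * sqrt(7) / 19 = 1.41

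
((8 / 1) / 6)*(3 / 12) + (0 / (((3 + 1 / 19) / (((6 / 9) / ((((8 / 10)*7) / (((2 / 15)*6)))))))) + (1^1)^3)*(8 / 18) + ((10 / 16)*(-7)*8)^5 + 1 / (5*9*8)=-18907874719 / 360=-52521874.22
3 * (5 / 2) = 15 / 2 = 7.50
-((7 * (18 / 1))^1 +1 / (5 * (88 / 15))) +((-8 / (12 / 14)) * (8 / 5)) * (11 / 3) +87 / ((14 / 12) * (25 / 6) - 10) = -28969843 / 146520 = -197.72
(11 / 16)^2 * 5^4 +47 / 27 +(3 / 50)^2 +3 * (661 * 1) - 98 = 9426907427 / 4320000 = 2182.15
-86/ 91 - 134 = -12280/ 91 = -134.95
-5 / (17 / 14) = -70 / 17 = -4.12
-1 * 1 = -1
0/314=0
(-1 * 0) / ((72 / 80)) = 0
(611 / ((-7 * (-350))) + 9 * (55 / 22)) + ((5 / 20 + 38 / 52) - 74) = -3202189 / 63700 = -50.27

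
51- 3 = 48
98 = 98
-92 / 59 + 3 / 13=-1019 / 767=-1.33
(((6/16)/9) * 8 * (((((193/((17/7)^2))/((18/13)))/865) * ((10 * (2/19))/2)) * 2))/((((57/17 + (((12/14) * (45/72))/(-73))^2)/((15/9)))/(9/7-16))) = -75578402667040/1077896988191223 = -0.07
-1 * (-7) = 7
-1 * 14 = -14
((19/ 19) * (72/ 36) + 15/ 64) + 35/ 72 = 1567/ 576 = 2.72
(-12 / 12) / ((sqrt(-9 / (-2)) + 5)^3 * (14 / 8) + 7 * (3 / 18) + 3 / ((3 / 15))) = -406704 / 43243169 + 240408 * sqrt(2) / 43243169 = -0.00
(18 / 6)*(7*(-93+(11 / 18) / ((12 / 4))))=-35077 / 18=-1948.72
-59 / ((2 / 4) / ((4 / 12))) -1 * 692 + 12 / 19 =-41650 / 57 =-730.70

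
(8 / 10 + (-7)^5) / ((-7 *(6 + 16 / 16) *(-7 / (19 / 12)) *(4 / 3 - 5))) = 1596589 / 75460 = 21.16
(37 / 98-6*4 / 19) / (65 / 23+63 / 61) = -2313547 / 10080868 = -0.23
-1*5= -5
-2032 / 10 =-1016 / 5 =-203.20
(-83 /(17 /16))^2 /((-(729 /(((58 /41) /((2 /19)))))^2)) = -535425865984 /258178820769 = -2.07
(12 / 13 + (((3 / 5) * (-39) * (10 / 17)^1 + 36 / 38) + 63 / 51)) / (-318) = 0.03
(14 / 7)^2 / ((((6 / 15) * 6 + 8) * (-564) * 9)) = -0.00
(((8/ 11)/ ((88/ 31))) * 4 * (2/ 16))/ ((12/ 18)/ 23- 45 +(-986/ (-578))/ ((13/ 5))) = -472719/ 163533436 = -0.00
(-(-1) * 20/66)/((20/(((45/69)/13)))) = 5/6578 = 0.00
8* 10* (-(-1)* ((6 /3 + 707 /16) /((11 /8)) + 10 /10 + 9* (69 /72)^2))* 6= 452565 /22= 20571.14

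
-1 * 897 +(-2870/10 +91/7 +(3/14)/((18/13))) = -98351/84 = -1170.85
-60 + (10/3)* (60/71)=-4060/71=-57.18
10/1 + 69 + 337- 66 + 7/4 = 1407/4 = 351.75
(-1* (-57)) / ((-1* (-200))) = 0.28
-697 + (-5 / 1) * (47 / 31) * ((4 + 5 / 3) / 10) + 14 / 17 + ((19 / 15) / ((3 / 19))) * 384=37628767 / 15810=2380.06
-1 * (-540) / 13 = 540 / 13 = 41.54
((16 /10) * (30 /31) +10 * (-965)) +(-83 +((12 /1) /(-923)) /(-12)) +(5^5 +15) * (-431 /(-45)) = 5238609538 /257517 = 20342.77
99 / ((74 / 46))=2277 / 37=61.54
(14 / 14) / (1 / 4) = 4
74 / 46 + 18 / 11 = 821 / 253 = 3.25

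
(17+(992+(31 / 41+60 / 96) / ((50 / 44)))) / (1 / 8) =8283766 / 1025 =8081.72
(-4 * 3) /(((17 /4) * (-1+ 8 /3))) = -144 /85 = -1.69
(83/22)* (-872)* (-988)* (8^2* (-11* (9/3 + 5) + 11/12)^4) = 969022835499647500/81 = 11963244882711697.53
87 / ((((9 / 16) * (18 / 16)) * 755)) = 3712 / 20385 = 0.18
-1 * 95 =-95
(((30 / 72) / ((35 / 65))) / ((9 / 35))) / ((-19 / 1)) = -325 / 2052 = -0.16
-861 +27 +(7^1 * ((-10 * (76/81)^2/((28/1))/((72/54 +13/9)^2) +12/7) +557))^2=15292855.98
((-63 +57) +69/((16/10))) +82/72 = 2755/72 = 38.26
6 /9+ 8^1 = 26 /3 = 8.67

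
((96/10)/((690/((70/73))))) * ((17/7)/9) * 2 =0.01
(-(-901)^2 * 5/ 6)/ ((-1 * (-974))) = -694.56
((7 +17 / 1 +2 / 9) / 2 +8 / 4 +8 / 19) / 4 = 2485 / 684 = 3.63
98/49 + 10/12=17/6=2.83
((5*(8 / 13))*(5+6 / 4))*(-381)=-7620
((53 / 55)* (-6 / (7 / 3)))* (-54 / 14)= 25758 / 2695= 9.56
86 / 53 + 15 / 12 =609 / 212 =2.87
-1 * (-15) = 15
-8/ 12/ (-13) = 2/ 39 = 0.05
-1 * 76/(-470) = 0.16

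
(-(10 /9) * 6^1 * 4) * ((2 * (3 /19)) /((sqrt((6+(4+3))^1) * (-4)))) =40 * sqrt(13) /247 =0.58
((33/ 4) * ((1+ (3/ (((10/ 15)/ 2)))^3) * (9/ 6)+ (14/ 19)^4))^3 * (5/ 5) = 104514869959761489124956469047/ 141652154820234304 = 737827603769.23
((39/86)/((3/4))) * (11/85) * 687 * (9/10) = 48.38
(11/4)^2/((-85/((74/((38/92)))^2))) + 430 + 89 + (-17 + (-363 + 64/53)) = -4416280778/1626305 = -2715.53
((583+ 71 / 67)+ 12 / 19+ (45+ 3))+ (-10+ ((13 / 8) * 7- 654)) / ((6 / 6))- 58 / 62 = -6588491 / 315704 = -20.87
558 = 558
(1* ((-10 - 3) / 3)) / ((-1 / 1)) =13 / 3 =4.33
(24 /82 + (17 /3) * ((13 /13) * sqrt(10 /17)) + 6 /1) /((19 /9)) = 3 * sqrt(170) /19 + 2322 /779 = 5.04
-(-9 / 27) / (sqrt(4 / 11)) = sqrt(11) / 6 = 0.55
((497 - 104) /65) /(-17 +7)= -393 /650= -0.60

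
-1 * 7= -7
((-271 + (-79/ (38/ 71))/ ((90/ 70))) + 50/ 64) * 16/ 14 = -2106845/ 4788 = -440.03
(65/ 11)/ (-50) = -13/ 110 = -0.12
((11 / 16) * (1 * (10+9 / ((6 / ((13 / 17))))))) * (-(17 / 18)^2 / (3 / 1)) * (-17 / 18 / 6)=1204841 / 3359232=0.36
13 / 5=2.60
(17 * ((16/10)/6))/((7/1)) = 0.65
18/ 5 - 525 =-2607/ 5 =-521.40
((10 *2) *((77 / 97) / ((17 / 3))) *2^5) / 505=29568 / 166549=0.18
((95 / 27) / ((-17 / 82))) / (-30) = 779 / 1377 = 0.57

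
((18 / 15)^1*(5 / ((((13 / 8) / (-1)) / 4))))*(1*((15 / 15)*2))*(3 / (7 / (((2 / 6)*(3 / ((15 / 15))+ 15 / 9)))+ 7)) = -2304 / 299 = -7.71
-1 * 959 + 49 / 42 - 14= -5831 / 6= -971.83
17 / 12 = 1.42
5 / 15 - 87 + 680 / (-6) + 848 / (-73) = -15448 / 73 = -211.62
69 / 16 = 4.31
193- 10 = 183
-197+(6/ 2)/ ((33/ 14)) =-2153/ 11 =-195.73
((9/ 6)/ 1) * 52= 78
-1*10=-10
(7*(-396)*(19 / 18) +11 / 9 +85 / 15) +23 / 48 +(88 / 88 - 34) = -425035 / 144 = -2951.63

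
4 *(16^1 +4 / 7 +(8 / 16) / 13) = 6046 / 91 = 66.44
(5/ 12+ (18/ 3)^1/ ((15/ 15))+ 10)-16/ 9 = 527/ 36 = 14.64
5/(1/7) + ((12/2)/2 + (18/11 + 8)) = 524/11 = 47.64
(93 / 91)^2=1.04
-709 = -709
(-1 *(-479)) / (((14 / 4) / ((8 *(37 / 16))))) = 17723 / 7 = 2531.86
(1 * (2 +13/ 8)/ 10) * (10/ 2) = 29/ 16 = 1.81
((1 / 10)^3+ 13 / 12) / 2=3253 / 6000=0.54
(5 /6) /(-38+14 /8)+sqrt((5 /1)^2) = 433 /87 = 4.98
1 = 1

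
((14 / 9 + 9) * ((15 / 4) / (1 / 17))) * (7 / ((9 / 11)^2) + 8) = 12072125 / 972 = 12419.88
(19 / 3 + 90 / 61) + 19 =4906 / 183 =26.81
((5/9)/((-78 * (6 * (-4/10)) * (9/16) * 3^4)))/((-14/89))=-0.00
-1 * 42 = -42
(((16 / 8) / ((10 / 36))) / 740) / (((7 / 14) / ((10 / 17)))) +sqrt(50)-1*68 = -213824 / 3145 +5*sqrt(2) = -60.92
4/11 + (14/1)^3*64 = 1931780/11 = 175616.36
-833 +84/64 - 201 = -16523/16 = -1032.69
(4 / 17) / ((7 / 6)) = 24 / 119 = 0.20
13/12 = 1.08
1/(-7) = -1/7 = -0.14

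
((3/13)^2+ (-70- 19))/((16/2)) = -1879/169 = -11.12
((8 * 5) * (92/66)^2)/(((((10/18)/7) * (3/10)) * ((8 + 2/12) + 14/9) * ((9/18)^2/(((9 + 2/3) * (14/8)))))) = 13745536/605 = 22719.89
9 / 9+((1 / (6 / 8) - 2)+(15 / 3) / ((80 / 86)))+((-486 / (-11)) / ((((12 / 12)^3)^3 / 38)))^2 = 2818741.44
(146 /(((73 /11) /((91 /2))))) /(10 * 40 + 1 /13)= 1859 /743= 2.50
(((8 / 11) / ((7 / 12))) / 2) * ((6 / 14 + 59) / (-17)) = -19968 / 9163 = -2.18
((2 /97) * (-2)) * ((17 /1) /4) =-17 /97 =-0.18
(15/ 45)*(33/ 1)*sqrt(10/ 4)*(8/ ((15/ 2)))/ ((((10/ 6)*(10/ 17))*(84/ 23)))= 4301*sqrt(10)/ 2625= 5.18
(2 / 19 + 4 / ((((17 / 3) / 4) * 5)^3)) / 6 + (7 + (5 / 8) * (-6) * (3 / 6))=1440648437 / 280041000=5.14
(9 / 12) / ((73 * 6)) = 1 / 584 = 0.00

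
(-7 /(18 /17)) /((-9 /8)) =476 /81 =5.88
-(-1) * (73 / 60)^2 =5329 / 3600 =1.48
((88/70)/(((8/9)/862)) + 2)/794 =42739/27790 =1.54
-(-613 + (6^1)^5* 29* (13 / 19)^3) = -491227721 / 6859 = -71617.98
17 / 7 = 2.43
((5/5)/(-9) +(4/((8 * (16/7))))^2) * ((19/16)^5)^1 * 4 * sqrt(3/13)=-1443565717 * sqrt(39)/31406948352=-0.29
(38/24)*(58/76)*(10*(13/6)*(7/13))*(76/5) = 3857/18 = 214.28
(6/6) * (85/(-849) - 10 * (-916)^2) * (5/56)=-5088275375/6792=-749157.15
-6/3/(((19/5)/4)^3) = -16000/6859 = -2.33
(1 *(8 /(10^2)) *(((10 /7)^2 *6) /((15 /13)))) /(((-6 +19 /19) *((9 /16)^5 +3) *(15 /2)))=-436207616 /58887777375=-0.01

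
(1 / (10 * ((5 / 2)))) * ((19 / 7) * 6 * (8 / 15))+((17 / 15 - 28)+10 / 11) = -739493 / 28875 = -25.61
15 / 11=1.36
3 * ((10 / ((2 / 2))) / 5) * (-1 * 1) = -6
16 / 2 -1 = 7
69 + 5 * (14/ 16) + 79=1219/ 8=152.38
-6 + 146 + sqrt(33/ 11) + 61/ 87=sqrt(3) + 12241/ 87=142.43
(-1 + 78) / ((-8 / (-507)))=4879.88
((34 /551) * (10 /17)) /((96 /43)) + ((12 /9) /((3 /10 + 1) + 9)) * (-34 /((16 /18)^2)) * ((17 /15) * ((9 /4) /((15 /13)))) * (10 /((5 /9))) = -754498639 /3405180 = -221.57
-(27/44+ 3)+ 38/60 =-1967/660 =-2.98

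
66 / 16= 33 / 8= 4.12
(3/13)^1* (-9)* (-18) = 486/13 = 37.38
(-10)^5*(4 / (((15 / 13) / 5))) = -5200000 / 3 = -1733333.33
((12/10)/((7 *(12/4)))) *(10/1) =4/7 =0.57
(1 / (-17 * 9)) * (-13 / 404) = 0.00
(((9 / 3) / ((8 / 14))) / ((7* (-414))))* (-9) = 3 / 184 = 0.02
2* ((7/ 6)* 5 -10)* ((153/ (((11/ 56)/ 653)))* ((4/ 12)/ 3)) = -15541400/ 33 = -470951.52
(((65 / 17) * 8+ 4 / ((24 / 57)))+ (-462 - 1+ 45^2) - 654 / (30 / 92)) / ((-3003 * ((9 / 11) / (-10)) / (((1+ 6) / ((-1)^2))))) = -68597 / 5967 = -11.50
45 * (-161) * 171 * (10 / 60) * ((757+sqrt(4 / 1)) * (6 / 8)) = -940321305 / 8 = -117540163.12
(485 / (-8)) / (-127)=485 / 1016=0.48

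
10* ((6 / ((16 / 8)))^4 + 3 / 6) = 815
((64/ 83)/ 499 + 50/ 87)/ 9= 2076418/ 32429511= 0.06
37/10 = 3.70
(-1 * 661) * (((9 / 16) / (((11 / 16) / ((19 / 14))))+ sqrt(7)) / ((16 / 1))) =-661 * sqrt(7) / 16 - 113031 / 2464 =-155.18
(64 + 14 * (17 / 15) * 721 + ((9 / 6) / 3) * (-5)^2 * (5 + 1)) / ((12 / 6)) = 173683 / 30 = 5789.43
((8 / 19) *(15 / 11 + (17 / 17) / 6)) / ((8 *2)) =101 / 2508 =0.04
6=6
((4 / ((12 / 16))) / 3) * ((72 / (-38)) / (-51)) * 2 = 128 / 969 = 0.13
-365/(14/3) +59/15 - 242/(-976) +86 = 613189/51240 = 11.97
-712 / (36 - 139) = 712 / 103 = 6.91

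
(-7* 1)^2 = 49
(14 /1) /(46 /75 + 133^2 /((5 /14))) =525 /1857368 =0.00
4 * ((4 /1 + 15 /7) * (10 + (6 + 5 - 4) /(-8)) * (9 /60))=9417 /280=33.63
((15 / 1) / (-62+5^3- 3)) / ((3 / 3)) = 1 / 4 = 0.25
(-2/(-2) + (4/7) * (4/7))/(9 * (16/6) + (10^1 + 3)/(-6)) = 390/6419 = 0.06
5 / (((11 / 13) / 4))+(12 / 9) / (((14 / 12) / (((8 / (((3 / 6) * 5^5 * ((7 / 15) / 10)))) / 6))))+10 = 2267658 / 67375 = 33.66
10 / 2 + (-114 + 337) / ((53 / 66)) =14983 / 53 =282.70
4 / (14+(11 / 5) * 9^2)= 20 / 961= 0.02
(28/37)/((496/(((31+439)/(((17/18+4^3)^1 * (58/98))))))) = 103635/5554921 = 0.02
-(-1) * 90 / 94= 45 / 47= 0.96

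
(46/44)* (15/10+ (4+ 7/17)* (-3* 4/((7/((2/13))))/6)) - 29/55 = 25933/30940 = 0.84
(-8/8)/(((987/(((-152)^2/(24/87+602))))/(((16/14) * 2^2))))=-10720256/60336297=-0.18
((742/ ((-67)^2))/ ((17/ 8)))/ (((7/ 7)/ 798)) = 4736928/ 76313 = 62.07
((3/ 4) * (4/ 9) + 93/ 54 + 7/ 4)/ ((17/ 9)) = 137/ 68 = 2.01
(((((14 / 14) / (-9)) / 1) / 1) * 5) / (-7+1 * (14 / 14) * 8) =-0.56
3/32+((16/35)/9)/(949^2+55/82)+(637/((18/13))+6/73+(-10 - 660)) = -3799697440206901/18113765379360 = -209.77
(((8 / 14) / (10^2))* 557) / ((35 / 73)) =40661 / 6125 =6.64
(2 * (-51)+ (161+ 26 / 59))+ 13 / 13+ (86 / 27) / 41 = 3952636 / 65313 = 60.52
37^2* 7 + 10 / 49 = 469577 / 49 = 9583.20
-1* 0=0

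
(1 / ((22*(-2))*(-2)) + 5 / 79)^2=269361 / 48330304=0.01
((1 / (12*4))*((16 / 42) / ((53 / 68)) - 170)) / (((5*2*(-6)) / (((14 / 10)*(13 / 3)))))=0.36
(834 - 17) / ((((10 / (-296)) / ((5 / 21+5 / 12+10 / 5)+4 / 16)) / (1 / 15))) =-7375876 / 1575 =-4683.10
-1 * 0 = 0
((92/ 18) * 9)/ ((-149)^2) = 46/ 22201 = 0.00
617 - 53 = 564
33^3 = 35937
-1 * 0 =0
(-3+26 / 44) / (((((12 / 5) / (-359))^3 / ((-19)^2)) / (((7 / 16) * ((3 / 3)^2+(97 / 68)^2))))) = 10869886152919089625 / 2812575744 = 3864744327.72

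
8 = 8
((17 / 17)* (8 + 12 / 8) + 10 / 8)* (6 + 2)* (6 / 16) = 129 / 4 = 32.25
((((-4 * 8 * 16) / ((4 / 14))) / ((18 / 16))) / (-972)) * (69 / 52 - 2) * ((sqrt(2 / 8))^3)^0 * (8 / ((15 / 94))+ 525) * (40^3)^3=-14184230158336000000000 / 85293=-166300049925972823.09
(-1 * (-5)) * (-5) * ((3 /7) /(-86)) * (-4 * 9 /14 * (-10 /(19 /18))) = 121500 /40033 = 3.03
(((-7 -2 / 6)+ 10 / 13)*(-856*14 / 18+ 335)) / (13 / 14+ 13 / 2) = 102592 / 351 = 292.28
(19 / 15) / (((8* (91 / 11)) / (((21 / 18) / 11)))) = 19 / 9360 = 0.00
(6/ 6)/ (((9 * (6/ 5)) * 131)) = 5/ 7074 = 0.00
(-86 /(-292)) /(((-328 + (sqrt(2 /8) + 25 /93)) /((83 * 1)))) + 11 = 48542678 /4443145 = 10.93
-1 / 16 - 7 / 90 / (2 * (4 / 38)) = -311 / 720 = -0.43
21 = 21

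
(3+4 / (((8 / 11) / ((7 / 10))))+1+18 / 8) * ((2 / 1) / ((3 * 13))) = 101 / 195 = 0.52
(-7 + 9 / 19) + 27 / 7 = -355 / 133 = -2.67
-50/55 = -10/11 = -0.91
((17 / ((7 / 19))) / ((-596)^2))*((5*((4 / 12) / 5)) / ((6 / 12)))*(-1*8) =-323 / 466221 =-0.00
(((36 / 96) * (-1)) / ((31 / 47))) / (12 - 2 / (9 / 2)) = -1269 / 25792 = -0.05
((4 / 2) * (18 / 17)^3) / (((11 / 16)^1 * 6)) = 31104 / 54043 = 0.58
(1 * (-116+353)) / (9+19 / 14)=3318 / 145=22.88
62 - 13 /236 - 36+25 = 50.94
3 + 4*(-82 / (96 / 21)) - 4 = -291 / 4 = -72.75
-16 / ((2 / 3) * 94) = -12 / 47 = -0.26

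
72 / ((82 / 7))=252 / 41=6.15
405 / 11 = 36.82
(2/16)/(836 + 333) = 1/9352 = 0.00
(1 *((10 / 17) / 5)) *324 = 648 / 17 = 38.12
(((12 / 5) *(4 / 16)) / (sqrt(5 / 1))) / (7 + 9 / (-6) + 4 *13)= 6 *sqrt(5) / 2875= 0.00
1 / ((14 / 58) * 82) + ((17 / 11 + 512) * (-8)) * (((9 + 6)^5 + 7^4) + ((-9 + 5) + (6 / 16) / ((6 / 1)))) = -9880262874760 / 3157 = -3129636640.72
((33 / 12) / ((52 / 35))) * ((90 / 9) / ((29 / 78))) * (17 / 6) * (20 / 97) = 163625 / 5626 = 29.08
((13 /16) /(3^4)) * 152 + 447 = 72661 /162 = 448.52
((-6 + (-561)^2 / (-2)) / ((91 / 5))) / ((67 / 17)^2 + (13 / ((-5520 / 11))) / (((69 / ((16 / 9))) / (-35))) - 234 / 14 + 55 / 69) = 19487261788065 / 813501572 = 23954.79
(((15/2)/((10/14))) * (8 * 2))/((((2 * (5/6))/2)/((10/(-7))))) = -288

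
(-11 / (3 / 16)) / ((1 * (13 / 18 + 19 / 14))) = -28.21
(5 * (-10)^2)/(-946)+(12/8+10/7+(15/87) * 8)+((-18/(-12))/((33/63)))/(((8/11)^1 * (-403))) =2333855851/619130512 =3.77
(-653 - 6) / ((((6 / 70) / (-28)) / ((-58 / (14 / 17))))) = -45484180 / 3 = -15161393.33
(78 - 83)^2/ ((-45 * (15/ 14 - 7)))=70/ 747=0.09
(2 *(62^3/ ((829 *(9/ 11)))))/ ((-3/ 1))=-5243216/ 22383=-234.25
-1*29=-29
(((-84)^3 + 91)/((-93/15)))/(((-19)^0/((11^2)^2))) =43382234665/31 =1399426924.68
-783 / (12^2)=-87 / 16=-5.44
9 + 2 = 11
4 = 4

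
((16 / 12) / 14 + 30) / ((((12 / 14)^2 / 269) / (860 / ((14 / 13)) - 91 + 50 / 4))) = 214231331 / 27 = 7934493.74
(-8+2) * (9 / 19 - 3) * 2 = 576 / 19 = 30.32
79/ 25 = 3.16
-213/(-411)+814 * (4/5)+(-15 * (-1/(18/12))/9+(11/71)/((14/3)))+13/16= 32045818361/49024080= 653.68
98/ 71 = 1.38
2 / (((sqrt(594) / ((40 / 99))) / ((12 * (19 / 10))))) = 304 * sqrt(66) / 3267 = 0.76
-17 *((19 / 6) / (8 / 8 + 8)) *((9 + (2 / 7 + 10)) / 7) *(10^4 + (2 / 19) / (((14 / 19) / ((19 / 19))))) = -113051615 / 686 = -164798.27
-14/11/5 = -14/55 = -0.25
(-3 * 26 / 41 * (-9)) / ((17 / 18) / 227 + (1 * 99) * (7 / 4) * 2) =717093 / 14512114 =0.05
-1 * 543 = -543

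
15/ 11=1.36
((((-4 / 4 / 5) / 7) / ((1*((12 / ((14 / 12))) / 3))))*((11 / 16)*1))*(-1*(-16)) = -11 / 120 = -0.09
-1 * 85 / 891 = -85 / 891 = -0.10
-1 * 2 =-2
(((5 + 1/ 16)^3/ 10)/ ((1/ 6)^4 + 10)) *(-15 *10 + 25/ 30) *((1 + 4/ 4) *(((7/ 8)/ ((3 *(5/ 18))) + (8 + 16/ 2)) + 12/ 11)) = -788515486371/ 112302080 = -7021.38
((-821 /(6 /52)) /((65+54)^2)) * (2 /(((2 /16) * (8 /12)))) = -170768 /14161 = -12.06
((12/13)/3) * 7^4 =738.77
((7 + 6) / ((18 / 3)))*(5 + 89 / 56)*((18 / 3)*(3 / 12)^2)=4797 / 896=5.35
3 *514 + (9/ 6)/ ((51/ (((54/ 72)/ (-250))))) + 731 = 2273.00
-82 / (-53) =82 / 53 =1.55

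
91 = 91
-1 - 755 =-756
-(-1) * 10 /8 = 5 /4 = 1.25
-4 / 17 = -0.24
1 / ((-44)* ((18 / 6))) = -1 / 132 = -0.01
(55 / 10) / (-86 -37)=-11 / 246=-0.04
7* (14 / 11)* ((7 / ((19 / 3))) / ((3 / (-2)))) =-1372 / 209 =-6.56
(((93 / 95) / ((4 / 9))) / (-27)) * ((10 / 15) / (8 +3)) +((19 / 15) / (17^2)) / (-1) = -16901 / 1812030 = -0.01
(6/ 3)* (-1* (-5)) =10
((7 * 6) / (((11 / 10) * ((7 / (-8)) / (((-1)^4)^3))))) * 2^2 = -1920 / 11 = -174.55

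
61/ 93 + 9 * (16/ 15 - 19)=-74746/ 465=-160.74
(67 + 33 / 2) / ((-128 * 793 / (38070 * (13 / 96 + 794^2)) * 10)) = -12825976044087 / 6496256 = -1974364.32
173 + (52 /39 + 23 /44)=23081 /132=174.86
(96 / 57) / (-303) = -32 / 5757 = -0.01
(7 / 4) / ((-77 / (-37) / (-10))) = -185 / 22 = -8.41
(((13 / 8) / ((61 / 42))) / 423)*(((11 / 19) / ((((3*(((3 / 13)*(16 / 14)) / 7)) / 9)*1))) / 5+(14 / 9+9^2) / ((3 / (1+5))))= 108510493 / 235323360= 0.46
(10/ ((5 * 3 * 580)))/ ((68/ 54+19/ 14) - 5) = -63/ 130645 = -0.00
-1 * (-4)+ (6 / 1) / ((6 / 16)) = 20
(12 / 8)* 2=3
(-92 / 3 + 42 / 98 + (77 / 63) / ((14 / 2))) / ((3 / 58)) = -109852 / 189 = -581.23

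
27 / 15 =9 / 5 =1.80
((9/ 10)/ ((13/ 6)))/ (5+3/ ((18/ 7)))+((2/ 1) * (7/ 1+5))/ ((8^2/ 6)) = 22293/ 9620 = 2.32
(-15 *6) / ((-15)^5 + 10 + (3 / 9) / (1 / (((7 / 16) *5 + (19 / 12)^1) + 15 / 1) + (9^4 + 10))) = 799270065 / 6743752365202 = 0.00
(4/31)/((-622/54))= -0.01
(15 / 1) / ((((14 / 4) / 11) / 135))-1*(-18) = 6382.29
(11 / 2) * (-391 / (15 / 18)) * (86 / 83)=-1109658 / 415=-2673.87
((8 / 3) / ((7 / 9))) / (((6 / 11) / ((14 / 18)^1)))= 44 / 9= 4.89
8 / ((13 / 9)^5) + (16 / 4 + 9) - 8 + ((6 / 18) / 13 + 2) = 9242890 / 1113879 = 8.30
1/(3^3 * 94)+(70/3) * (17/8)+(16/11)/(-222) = 102423073/2065932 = 49.58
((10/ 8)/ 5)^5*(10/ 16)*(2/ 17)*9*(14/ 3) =0.00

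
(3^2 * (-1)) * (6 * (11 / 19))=-594 / 19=-31.26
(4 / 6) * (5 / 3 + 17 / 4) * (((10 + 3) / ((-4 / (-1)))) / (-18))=-923 / 1296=-0.71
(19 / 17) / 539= 0.00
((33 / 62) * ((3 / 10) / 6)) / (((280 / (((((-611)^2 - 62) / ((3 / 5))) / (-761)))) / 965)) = -74.98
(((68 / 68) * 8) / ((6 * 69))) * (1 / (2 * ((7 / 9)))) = 2 / 161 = 0.01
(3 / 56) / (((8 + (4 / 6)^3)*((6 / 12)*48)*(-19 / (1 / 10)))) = -27 / 19066880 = -0.00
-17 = -17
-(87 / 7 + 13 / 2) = -265 / 14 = -18.93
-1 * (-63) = 63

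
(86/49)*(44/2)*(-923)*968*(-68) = 2345908252.73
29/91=0.32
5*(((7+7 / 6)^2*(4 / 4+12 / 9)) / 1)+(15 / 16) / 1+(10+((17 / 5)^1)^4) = 249121697 / 270000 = 922.67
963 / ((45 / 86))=9202 / 5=1840.40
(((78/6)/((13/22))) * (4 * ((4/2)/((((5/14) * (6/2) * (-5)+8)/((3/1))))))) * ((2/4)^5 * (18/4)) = 2079/74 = 28.09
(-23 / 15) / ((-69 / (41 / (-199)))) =-41 / 8955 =-0.00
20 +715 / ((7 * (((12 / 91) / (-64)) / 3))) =-148700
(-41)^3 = -68921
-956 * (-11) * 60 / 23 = 630960 / 23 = 27433.04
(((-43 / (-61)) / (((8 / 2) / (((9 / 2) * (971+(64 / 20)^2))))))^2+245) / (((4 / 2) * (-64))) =-90162951089009 / 19051520000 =-4732.59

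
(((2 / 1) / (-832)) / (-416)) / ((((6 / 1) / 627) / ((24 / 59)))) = 627 / 2552576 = 0.00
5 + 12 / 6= 7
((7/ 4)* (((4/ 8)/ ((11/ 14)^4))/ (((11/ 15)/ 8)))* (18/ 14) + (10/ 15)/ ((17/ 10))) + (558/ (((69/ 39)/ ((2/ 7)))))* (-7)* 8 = -947145937324/ 188912823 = -5013.67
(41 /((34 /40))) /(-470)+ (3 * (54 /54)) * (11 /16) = 25055 /12784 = 1.96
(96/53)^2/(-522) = -512/81461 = -0.01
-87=-87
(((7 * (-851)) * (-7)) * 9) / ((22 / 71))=26645661 / 22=1211166.41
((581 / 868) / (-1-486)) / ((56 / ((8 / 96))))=-83 / 40580736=-0.00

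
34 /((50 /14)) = 9.52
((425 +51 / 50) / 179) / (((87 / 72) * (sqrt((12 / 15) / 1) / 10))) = 1428 * sqrt(5) / 145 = 22.02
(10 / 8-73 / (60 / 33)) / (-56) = 389 / 560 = 0.69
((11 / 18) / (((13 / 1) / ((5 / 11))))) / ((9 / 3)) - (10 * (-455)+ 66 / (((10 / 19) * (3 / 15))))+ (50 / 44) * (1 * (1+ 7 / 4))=11024579 / 2808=3926.13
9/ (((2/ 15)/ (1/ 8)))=135/ 16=8.44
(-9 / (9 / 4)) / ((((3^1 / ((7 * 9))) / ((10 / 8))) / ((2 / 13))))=-210 / 13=-16.15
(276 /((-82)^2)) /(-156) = -23 /87412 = -0.00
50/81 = 0.62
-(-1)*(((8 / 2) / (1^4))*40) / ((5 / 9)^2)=2592 / 5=518.40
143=143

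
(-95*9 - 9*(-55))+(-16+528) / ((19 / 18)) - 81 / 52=122013 / 988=123.49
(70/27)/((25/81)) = 42/5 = 8.40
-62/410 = -31/205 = -0.15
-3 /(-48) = 1 /16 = 0.06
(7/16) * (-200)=-175/2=-87.50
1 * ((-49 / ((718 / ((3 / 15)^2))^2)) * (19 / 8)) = -931 / 2577620000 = -0.00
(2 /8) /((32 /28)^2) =49 /256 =0.19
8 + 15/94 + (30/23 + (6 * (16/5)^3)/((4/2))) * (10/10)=29124281/270250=107.77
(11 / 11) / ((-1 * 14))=-1 / 14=-0.07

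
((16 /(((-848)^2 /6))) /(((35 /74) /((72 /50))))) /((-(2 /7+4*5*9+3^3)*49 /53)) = -999 /471030875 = -0.00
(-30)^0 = 1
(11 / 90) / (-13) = -11 / 1170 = -0.01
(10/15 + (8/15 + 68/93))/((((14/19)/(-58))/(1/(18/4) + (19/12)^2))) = -414.87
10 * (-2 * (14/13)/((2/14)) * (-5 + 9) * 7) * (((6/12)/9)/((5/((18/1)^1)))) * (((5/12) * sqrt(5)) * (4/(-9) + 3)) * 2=-4020.59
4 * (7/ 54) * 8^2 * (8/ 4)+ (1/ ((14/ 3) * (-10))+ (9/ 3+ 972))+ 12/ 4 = 3947639/ 3780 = 1044.35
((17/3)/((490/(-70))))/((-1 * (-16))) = -17/336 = -0.05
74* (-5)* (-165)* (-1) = -61050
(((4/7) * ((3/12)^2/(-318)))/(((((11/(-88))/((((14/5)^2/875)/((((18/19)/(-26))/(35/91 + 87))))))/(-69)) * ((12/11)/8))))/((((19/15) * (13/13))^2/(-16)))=-36788224/377625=-97.42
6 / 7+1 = 13 / 7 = 1.86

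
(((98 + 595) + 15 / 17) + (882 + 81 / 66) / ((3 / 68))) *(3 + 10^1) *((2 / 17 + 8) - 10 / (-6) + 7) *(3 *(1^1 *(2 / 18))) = 14367961712 / 9537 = 1506549.41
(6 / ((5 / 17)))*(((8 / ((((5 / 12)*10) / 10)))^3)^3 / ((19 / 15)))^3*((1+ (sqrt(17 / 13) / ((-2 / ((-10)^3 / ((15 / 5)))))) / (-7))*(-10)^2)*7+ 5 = 25612104158535636475362061602849024772755634158598959057067 / 81765651702880859375-4878496030197264090545154591018861861399391600016105668608*sqrt(221) / 8503627777099609375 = -8215364120720368919096593000000000000000.00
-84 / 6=-14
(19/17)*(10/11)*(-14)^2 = 37240/187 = 199.14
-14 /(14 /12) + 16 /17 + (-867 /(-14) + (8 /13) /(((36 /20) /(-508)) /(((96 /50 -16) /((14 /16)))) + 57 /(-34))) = 6369692465659 /126125960142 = 50.50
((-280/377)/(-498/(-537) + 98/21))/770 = -537/3114397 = -0.00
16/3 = 5.33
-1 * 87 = -87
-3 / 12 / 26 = -1 / 104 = -0.01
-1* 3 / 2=-3 / 2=-1.50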